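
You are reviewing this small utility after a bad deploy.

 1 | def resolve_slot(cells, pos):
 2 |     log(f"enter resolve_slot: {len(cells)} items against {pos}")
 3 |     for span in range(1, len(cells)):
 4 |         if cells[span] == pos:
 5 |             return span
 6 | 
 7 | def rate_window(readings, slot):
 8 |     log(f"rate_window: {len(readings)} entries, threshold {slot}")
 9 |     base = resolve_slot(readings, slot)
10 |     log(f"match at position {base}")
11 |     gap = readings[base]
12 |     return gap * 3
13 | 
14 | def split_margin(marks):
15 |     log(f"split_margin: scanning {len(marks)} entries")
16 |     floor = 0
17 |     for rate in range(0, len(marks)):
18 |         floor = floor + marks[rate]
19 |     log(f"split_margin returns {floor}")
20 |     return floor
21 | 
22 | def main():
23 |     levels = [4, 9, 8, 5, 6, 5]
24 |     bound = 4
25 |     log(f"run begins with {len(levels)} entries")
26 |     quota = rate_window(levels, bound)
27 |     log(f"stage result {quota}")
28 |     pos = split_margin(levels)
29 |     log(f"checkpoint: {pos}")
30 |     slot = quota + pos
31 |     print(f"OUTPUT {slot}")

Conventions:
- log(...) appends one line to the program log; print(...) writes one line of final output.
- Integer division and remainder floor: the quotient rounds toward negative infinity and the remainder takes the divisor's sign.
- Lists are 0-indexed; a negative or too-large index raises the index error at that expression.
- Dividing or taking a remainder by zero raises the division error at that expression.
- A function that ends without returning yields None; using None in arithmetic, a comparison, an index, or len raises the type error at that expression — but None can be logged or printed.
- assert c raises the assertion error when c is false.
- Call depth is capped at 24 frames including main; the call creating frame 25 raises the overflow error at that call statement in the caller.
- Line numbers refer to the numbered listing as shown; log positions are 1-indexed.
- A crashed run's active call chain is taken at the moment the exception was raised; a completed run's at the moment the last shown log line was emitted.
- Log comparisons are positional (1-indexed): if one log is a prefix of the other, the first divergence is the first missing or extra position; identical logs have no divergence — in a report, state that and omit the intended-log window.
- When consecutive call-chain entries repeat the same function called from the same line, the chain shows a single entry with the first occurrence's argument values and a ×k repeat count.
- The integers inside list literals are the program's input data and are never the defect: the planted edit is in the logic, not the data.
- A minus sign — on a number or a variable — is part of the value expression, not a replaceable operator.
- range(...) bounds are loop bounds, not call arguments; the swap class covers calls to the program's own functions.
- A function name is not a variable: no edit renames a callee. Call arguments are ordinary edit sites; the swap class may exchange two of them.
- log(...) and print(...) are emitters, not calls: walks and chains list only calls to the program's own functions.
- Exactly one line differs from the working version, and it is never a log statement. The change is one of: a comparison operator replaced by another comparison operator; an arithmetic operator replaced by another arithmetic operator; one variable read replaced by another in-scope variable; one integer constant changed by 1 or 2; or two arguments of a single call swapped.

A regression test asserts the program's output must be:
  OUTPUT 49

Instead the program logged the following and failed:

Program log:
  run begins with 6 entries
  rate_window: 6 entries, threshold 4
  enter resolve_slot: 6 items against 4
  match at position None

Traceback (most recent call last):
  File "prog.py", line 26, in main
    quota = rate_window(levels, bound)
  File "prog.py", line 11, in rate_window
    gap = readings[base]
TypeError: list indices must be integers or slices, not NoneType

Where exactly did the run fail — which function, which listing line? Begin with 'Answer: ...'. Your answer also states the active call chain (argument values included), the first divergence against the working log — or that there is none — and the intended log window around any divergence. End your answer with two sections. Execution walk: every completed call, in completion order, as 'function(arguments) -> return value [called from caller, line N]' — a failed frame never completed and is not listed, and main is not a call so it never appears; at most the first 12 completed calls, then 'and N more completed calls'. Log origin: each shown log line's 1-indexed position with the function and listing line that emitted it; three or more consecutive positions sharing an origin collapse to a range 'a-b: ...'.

Answer: the error was raised in rate_window, line 11.
Core observation: The earliest visible damage is log position 4 — 'match at position None' rather than the intended 'match at position 0'.
Call chain: main -> rate_window([4, 9, 8, 5, 6, 5], 4) (called at line 26).
First divergence: at position 4 the run shows 'match at position None' where the working version logs 'match at position 0'.
Intended log window:
  2: rate_window: 6 entries, threshold 4
  3: enter resolve_slot: 6 items against 4
  4: match at position 0
  5: stage result 12
Execution walk:
  resolve_slot([4, 9, 8, 5, 6, 5], 4) -> None  [called from rate_window, line 9]
Log line origins:
  1: from main, line 25
  2: from rate_window, line 8
  3: from resolve_slot, line 2
  4: from rate_window, line 10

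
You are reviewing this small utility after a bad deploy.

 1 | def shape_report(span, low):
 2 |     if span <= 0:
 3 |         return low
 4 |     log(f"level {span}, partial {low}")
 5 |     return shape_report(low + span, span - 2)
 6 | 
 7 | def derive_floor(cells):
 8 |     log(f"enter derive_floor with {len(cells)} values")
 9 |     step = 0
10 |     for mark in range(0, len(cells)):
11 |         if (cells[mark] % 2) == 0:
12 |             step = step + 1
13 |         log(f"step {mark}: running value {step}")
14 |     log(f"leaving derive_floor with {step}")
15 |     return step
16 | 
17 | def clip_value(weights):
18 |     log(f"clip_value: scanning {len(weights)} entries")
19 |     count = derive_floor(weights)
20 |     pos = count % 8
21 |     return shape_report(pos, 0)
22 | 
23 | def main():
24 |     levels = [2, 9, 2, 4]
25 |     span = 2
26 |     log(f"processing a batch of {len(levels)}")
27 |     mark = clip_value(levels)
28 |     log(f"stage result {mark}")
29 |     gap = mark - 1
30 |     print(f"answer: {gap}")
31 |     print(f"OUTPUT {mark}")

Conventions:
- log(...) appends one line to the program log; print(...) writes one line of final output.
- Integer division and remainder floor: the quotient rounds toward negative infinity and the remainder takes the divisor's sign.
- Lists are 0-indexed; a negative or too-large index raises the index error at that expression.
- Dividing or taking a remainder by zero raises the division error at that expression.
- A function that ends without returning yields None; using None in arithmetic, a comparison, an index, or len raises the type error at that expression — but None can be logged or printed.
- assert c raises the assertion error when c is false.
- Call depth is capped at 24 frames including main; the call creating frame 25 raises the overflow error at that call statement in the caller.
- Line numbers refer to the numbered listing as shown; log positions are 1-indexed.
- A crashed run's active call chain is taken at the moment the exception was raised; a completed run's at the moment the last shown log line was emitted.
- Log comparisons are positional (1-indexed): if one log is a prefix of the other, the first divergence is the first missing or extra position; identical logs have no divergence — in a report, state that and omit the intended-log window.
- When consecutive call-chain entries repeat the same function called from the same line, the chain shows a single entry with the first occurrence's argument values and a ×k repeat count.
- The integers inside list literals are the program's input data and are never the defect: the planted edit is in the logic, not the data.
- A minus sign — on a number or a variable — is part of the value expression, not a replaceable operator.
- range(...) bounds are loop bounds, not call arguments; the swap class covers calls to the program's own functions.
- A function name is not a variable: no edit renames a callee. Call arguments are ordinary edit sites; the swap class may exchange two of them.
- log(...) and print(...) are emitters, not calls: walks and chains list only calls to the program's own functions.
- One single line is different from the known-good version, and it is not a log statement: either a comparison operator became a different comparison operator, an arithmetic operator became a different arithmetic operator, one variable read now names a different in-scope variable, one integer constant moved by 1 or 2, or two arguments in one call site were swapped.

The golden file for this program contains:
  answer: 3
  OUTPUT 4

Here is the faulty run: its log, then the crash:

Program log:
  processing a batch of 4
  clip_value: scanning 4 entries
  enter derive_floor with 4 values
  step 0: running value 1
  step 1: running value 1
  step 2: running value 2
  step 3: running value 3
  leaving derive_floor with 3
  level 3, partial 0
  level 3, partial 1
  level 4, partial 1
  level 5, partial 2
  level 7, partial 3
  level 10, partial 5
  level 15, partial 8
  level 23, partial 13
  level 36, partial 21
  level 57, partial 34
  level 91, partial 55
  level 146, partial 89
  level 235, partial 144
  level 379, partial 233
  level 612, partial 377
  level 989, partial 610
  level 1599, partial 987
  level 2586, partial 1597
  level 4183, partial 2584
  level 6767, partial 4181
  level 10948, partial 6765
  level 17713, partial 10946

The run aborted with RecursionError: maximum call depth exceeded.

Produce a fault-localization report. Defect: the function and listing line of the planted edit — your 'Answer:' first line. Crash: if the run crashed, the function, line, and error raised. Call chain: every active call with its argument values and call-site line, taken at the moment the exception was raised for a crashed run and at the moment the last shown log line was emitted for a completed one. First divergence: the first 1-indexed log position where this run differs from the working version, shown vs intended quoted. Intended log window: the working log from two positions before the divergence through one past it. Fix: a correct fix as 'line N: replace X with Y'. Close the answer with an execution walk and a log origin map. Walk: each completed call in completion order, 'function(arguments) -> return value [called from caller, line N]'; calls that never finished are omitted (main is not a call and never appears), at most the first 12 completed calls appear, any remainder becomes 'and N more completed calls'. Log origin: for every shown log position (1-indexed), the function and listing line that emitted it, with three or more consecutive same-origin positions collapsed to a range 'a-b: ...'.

Answer: the defect is in shape_report at line 5.
The tell: Everything matches until log position 10, which reads 'level 3, partial 1' in place of 'level 1, partial 3'.
Crash: shape_report, line 5, RecursionError.
Call chain: main -> clip_value([2, 9, 2, 4]) (called at line 27) -> shape_report(3, 0) (called at line 21) -> shape_report(3, 1) (called at line 5) ×21.
First divergence: position 10; shown 'level 3, partial 1' vs intended 'level 1, partial 3'.
Intended log window:
  8: leaving derive_floor with 3
  9: level 3, partial 0
  10: level 1, partial 3
  11: stage result 4
Execution walk:
  derive_floor([2, 9, 2, 4]) -> 3  [called from clip_value, line 19]
Origin of each log line:
  1: from main, line 26
  2: from clip_value, line 18
  3: from derive_floor, line 8
  4-7: from derive_floor, line 13
  8: from derive_floor, line 14
  9-30: from shape_report, line 4
A correct fix: line 5: replace `shape_report(low + span, span - 2)` with `shape_report(span - 2, low + span)`.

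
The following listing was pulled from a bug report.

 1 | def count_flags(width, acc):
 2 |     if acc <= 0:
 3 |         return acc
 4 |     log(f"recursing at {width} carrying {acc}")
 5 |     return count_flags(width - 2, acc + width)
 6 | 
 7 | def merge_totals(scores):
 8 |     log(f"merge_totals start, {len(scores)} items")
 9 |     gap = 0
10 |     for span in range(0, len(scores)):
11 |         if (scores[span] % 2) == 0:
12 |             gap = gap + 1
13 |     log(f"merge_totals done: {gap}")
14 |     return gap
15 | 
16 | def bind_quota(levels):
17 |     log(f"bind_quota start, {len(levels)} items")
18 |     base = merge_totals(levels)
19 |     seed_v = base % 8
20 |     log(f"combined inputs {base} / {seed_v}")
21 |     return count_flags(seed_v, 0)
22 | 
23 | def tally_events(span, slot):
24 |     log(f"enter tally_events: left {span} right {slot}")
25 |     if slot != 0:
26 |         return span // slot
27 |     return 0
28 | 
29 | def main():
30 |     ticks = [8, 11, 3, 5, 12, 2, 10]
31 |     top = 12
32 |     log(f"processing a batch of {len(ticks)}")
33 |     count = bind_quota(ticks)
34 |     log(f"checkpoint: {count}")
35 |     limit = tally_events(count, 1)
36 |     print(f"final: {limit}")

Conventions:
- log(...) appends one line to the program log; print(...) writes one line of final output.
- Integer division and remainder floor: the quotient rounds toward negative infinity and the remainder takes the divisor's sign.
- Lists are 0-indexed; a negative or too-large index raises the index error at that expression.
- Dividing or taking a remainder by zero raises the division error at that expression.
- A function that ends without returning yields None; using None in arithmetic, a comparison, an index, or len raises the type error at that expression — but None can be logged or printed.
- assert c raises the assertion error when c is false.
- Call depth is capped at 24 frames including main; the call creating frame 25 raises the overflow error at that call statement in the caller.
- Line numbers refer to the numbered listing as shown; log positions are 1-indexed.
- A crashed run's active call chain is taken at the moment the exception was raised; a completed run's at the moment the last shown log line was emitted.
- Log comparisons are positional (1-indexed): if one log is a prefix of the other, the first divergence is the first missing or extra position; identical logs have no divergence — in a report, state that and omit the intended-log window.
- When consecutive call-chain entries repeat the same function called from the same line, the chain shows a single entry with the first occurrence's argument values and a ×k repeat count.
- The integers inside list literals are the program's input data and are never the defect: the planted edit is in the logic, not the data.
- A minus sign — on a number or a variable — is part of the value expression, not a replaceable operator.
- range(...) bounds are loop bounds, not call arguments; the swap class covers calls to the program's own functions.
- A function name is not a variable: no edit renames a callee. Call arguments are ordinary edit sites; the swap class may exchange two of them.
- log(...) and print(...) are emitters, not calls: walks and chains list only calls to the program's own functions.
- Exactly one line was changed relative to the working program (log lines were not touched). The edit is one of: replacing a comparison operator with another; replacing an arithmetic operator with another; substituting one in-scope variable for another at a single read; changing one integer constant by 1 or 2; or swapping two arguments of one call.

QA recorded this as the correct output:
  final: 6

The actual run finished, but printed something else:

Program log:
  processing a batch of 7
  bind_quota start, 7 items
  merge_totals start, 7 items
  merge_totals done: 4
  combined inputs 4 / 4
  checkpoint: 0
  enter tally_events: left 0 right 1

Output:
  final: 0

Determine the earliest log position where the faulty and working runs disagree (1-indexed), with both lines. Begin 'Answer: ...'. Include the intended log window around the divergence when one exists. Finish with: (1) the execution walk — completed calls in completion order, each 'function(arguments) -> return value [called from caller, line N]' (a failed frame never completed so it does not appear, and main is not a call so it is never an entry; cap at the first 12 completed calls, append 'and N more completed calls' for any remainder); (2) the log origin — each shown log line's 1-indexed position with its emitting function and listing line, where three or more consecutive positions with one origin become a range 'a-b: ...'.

Answer: at position 6 the run shows 'checkpoint: 0' where the working version logs 'recursing at 4 carrying 0'.
Intended log window:
  4: merge_totals done: 4
  5: combined inputs 4 / 4
  6: recursing at 4 carrying 0
  7: recursing at 2 carrying 4
Execution walk:
  merge_totals([8, 11, 3, 5, 12, 2, 10]) -> 4  [called from bind_quota, line 18]
  count_flags(4, 0) -> 0  [called from bind_quota, line 21]
  bind_quota([8, 11, 3, 5, 12, 2, 10]) -> 0  [called from main, line 33]
  tally_events(0, 1) -> 0  [called from main, line 35]
Log origins:
  1 — main, line 32
  2 — bind_quota, line 17
  3 — merge_totals, line 8
  4 — merge_totals, line 13
  5 — bind_quota, line 20
  6 — main, line 34
  7 — tally_events, line 24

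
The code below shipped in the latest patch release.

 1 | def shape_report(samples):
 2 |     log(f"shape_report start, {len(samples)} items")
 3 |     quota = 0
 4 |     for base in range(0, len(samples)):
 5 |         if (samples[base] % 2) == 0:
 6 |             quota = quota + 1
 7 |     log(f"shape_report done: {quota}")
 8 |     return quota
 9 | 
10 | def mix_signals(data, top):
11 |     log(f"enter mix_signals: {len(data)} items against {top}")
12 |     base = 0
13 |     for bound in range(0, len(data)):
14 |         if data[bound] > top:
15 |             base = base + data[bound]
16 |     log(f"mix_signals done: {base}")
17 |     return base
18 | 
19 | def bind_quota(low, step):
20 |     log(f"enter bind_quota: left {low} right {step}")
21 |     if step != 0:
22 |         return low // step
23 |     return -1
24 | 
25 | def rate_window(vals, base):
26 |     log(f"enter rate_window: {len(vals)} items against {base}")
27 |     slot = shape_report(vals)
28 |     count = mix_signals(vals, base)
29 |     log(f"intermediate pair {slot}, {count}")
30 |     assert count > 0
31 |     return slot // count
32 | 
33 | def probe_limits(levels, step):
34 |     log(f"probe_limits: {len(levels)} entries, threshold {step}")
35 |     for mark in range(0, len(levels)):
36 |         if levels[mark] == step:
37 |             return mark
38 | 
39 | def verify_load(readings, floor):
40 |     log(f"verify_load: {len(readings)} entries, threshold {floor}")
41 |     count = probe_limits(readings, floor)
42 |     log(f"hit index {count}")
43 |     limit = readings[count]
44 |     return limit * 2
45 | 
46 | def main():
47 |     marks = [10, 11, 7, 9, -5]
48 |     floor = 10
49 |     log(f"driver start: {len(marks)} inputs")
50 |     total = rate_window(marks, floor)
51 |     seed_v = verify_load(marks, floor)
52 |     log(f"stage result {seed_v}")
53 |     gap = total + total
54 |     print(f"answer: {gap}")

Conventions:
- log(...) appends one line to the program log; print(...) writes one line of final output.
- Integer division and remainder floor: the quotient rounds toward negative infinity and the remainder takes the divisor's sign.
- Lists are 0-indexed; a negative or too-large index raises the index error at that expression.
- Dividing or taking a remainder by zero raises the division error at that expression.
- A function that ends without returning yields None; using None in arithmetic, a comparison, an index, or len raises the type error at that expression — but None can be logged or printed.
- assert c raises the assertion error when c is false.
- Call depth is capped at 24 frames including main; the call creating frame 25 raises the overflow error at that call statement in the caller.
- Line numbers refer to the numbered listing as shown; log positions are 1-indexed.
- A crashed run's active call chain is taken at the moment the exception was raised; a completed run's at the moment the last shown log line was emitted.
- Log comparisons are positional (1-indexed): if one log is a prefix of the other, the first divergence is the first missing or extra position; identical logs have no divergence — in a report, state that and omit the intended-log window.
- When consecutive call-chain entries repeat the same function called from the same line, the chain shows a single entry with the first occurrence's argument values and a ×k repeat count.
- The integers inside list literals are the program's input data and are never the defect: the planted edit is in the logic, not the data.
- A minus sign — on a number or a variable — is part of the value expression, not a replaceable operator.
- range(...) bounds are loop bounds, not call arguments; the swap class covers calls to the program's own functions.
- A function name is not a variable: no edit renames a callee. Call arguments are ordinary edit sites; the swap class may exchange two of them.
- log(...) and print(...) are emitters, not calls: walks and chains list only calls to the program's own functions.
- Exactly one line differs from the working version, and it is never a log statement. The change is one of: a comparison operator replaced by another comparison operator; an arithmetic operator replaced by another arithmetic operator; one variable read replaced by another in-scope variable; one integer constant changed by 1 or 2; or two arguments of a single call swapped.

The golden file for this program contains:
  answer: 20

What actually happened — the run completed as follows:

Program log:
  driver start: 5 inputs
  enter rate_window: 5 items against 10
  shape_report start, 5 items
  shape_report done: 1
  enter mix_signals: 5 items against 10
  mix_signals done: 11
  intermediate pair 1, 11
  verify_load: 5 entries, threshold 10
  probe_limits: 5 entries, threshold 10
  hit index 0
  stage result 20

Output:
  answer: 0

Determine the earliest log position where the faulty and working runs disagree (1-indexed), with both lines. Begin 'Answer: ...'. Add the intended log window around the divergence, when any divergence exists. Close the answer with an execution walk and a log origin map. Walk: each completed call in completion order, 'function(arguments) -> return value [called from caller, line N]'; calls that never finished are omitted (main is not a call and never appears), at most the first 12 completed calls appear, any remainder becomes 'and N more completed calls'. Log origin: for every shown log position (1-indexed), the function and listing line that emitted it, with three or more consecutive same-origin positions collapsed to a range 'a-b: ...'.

Answer: there is none — every log position agrees.
Execution walk:
  shape_report([10, 11, 7, 9, -5]) -> 1  [called from rate_window, line 27]
  mix_signals([10, 11, 7, 9, -5], 10) -> 11  [called from rate_window, line 28]
  rate_window([10, 11, 7, 9, -5], 10) -> 0  [called from main, line 50]
  probe_limits([10, 11, 7, 9, -5], 10) -> 0  [called from verify_load, line 41]
  verify_load([10, 11, 7, 9, -5], 10) -> 20  [called from main, line 51]
Log origins:
  1: emitted by main (line 49)
  2: emitted by rate_window (line 26)
  3: emitted by shape_report (line 2)
  4: emitted by shape_report (line 7)
  5: emitted by mix_signals (line 11)
  6: emitted by mix_signals (line 16)
  7: emitted by rate_window (line 29)
  8: emitted by verify_load (line 40)
  9: emitted by probe_limits (line 34)
  10: emitted by verify_load (line 42)
  11: emitted by main (line 52)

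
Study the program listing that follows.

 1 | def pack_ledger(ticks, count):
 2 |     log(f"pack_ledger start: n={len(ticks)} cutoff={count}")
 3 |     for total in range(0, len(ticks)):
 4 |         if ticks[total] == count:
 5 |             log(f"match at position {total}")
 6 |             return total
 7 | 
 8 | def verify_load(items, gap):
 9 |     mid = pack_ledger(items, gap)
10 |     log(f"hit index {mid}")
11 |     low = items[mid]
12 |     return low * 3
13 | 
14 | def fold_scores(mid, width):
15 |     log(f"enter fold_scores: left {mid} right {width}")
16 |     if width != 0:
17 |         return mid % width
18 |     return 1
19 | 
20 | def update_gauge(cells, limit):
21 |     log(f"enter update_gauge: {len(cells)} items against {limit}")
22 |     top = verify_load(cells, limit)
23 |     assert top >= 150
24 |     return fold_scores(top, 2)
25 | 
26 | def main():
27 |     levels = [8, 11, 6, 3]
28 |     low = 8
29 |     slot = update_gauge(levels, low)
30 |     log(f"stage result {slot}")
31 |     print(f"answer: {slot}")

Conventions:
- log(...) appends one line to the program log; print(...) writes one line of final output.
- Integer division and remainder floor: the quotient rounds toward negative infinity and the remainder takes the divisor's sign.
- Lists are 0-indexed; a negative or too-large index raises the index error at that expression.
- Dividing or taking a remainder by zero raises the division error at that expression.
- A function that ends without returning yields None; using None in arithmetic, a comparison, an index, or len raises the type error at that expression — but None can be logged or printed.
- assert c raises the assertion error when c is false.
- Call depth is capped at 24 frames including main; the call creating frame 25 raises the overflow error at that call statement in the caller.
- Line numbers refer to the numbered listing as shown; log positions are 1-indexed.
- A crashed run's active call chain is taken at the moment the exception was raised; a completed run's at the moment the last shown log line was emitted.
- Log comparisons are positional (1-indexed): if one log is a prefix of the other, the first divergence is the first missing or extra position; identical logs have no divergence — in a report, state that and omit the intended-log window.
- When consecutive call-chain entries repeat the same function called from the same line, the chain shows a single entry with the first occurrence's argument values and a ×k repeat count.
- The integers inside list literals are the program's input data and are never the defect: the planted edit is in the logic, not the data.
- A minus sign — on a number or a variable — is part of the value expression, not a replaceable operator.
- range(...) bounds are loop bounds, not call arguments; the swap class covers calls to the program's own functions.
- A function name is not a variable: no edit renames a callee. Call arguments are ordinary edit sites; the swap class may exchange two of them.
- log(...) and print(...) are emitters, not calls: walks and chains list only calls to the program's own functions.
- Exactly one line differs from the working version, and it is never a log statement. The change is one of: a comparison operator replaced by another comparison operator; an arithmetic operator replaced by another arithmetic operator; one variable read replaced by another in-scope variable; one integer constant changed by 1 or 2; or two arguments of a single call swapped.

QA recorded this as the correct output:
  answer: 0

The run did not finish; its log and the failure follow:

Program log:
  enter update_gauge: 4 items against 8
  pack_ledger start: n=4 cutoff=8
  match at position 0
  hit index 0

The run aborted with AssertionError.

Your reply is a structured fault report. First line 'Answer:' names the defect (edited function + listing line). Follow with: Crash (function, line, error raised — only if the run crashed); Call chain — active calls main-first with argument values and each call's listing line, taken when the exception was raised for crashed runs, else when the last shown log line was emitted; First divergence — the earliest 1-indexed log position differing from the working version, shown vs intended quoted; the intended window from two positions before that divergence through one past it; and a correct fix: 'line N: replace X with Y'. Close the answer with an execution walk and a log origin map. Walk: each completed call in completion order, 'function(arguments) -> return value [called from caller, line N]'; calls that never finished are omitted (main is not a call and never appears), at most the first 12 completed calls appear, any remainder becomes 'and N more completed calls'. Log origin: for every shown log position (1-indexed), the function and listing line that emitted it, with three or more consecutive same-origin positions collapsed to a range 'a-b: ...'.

Answer: the defect is in update_gauge at line 23.
Key fact: The log ends early — 4 lines, where the working version next logs 'enter fold_scores: left 24 right 2'.
Crash: update_gauge, line 23, AssertionError.
Call chain: main -> update_gauge([8, 11, 6, 3], 8) (called at line 29).
First divergence: position 5 — after 4 matching lines the faulty run goes silent; intended next line 'enter fold_scores: left 24 right 2'.
Intended log window:
  3: match at position 0
  4: hit index 0
  5: enter fold_scores: left 24 right 2
  6: stage result 0
Execution walk:
  pack_ledger([8, 11, 6, 3], 8) -> 0  [called from verify_load, line 9]
  verify_load([8, 11, 6, 3], 8) -> 24  [called from update_gauge, line 22]
Log origin:
  1: from update_gauge, line 21
  2: from pack_ledger, line 2
  3: from pack_ledger, line 5
  4: from verify_load, line 10
A correct fix: line 23: replace `>=` with `<=`.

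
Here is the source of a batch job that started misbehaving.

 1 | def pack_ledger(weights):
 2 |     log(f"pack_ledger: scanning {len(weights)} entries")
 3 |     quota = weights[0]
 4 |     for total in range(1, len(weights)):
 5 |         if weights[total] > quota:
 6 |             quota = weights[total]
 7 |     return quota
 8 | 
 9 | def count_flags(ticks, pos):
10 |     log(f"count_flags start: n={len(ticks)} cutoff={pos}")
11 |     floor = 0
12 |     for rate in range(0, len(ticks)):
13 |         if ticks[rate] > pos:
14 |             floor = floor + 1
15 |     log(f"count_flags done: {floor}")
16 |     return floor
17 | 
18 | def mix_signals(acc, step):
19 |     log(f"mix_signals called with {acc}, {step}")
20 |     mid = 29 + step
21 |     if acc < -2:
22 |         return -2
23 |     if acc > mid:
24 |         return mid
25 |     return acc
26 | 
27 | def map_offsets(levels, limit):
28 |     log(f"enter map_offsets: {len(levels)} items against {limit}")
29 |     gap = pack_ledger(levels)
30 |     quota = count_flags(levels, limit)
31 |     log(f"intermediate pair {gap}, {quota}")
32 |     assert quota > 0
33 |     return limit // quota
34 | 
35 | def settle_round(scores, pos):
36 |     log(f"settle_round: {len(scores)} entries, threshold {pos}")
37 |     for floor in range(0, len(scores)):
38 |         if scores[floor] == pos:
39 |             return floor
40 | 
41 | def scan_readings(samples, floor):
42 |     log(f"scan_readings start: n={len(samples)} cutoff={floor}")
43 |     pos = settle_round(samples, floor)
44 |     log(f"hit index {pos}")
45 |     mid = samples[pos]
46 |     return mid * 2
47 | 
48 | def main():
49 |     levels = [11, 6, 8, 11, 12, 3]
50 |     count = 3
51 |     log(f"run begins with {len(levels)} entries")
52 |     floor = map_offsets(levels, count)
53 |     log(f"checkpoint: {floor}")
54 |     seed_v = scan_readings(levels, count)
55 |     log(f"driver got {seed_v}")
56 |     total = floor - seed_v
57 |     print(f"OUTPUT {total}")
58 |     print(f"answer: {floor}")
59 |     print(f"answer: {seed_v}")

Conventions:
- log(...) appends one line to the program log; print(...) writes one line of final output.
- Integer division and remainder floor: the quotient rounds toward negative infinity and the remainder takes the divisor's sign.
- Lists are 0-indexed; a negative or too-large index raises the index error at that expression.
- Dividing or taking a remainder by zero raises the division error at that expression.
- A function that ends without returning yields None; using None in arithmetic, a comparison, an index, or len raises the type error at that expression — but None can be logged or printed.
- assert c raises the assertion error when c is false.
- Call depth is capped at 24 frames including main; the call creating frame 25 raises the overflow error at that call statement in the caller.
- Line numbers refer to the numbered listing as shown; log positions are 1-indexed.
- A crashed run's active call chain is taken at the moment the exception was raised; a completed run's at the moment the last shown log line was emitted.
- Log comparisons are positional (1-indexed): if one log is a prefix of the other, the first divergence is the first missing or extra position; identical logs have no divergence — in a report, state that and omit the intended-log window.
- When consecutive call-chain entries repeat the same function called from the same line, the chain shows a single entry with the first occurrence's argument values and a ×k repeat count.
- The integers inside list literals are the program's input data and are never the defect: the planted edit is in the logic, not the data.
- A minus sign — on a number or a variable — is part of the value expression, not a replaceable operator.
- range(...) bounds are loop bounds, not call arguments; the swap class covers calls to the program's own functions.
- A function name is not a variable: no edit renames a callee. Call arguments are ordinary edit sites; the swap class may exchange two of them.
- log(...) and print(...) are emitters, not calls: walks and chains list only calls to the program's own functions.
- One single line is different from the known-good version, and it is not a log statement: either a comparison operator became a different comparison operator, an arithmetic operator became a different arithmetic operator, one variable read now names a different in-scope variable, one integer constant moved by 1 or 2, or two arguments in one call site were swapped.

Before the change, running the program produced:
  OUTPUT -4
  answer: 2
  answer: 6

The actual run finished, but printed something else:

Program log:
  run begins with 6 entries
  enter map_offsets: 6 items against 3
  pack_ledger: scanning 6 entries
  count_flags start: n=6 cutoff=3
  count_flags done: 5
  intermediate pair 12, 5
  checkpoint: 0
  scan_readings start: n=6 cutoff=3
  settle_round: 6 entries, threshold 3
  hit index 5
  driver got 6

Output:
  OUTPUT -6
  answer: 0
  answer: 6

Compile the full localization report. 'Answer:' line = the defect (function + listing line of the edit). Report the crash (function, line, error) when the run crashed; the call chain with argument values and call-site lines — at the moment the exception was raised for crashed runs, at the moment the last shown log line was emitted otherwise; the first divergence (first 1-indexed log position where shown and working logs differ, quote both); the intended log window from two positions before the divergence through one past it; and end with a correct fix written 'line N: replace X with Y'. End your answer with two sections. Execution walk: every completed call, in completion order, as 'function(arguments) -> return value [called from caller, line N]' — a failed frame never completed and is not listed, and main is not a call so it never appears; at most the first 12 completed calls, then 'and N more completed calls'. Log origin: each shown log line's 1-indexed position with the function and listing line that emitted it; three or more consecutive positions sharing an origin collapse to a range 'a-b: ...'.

Answer: the defect is in map_offsets at line 33.
The tell: At log position 7 the runs split — shown 'checkpoint: 0', but the working version logs 'checkpoint: 2'.
Call chain: main.
First divergence: position 7 — the shown line 'checkpoint: 0' should read 'checkpoint: 2'.
Intended log window:
  5: count_flags done: 5
  6: intermediate pair 12, 5
  7: checkpoint: 2
  8: scan_readings start: n=6 cutoff=3
Execution walk:
  pack_ledger([11, 6, 8, 11, 12, 3]) -> 12  [called from map_offsets, line 29]
  count_flags([11, 6, 8, 11, 12, 3], 3) -> 5  [called from map_offsets, line 30]
  map_offsets([11, 6, 8, 11, 12, 3], 3) -> 0  [called from main, line 52]
  settle_round([11, 6, 8, 11, 12, 3], 3) -> 5  [called from scan_readings, line 43]
  scan_readings([11, 6, 8, 11, 12, 3], 3) -> 6  [called from main, line 54]
Log origins:
  1 — main, line 51
  2 — map_offsets, line 28
  3 — pack_ledger, line 2
  4 — count_flags, line 10
  5 — count_flags, line 15
  6 — map_offsets, line 31
  7 — main, line 53
  8 — scan_readings, line 42
  9 — settle_round, line 36
  10 — scan_readings, line 44
  11 — main, line 55
A correct fix: line 33: replace `limit` with `gap`.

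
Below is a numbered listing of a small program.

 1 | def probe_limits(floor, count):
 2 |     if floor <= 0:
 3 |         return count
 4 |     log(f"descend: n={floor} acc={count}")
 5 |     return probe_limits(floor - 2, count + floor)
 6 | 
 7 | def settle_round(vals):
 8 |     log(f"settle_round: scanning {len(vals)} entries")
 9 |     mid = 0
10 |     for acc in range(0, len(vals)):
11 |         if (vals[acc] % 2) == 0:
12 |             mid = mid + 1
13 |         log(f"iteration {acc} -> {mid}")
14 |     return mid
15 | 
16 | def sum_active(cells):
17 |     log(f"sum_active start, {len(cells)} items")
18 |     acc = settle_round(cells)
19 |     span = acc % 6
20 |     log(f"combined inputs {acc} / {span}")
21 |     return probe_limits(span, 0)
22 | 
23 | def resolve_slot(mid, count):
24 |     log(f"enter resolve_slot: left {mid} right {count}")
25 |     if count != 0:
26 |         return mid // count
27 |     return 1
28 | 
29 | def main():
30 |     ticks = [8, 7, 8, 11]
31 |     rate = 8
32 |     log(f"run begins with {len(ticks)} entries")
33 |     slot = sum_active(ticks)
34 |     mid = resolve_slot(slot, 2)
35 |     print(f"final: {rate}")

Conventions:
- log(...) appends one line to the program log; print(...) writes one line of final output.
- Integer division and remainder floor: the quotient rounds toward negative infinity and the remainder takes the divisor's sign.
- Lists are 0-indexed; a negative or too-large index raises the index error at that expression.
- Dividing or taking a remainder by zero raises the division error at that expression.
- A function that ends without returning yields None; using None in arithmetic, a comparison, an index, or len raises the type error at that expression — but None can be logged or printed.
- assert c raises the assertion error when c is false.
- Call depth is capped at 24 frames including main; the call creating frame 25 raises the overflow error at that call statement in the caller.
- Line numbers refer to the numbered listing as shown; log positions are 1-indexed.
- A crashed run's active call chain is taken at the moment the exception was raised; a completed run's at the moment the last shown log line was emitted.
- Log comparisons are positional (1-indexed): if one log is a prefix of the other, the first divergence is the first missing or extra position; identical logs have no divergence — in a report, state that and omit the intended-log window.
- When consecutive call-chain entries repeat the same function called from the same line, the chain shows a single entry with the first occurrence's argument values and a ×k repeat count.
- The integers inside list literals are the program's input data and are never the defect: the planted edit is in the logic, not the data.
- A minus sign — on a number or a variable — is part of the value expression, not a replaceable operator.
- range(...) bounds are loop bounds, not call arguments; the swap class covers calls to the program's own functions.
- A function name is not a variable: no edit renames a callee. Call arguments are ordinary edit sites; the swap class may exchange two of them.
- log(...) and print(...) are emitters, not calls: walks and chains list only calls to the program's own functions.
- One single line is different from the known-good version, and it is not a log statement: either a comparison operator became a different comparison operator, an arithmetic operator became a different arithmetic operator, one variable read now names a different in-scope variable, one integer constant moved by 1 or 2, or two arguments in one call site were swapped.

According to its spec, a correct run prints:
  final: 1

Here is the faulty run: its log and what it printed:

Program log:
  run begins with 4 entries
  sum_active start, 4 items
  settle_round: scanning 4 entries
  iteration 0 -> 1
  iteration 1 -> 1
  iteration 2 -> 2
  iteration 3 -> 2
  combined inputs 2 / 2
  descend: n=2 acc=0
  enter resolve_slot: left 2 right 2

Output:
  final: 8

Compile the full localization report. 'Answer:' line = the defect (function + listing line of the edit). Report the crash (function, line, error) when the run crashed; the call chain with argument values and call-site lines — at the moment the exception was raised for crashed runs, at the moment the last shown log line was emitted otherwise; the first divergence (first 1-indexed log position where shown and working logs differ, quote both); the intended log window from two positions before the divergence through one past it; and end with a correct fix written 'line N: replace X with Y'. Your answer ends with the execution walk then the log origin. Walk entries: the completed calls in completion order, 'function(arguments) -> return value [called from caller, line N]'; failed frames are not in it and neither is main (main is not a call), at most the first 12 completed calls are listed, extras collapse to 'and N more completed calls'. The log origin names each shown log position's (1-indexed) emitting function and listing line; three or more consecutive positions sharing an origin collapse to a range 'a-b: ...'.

Answer: the defect is in main at line 35.
The tell: Every logged value matches the working version; the printed result is what differs.
Call chain: main -> resolve_slot(2, 2) (called at line 34).
First divergence: none (the log streams are identical).
Execution walk:
  settle_round([8, 7, 8, 11]) -> 2  [called from sum_active, line 18]
  probe_limits(0, 2) -> 2  [called from probe_limits, line 5]
  probe_limits(2, 0) -> 2  [called from sum_active, line 21]
  sum_active([8, 7, 8, 11]) -> 2  [called from main, line 33]
  resolve_slot(2, 2) -> 1  [called from main, line 34]
Log origins:
  1: logged in main at line 32
  2: logged in sum_active at line 17
  3: logged in settle_round at line 8
  4-7: logged in settle_round at line 13
  8: logged in sum_active at line 20
  9: logged in probe_limits at line 4
  10: logged in resolve_slot at line 24
A correct fix: line 35: replace `rate` with `mid`.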